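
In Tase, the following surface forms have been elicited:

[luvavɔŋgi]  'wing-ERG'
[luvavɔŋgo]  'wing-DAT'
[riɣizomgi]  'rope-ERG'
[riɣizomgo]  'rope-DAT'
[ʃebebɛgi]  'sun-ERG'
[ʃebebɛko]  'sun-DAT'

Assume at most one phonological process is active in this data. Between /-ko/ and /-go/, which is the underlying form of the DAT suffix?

The DAT suffix surfaces as [-go] and [-ko], depending on the final segment of the stem.
The ERG suffix, which begins with [g], is invariant after every stem; so [g] is not altered by any rule here.
The DAT suffix is therefore /-ko/ underlyingly, with post-nasal voicing: voiceless stops become voiced after a nasal.

/-ko/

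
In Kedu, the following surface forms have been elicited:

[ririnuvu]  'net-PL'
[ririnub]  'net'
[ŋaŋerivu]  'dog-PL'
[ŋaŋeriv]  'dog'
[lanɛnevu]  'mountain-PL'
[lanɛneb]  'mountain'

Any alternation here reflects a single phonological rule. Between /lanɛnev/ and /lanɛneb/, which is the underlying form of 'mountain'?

/lanɛneb/

The root 'mountain' surfaces as [lanɛnevu] and [lanɛneb], with a stem-final [v] ~ [b] alternation.
The stem 'dog' ([ŋaŋerivu], [ŋaŋeriv]) shows [v] unchanged in both environments, so [v] cannot be basic with [b] derived in isolation.
The underlying segment must be /b/; voiced stops become fricatives between vowels, yielding [v] there.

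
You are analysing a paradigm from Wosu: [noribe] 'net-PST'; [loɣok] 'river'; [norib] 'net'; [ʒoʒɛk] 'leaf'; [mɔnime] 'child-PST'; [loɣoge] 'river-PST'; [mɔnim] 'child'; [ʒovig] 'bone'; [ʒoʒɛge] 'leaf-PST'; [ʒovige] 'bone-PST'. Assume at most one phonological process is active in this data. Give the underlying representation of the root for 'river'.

/loɣok/

The stem for 'river' ends in [g] in [loɣoge] but [k] in [loɣok].
Compare 'bone', with invariant [g] in [ʒovige] and [ʒovig]: an analysis with underlying /g/ and a rule producing [k] in isolation would wrongly predict alternation here too.
Therefore /k/ is basic and [g] is derived by intervocalic voicing (voiceless stops become voiced between vowels).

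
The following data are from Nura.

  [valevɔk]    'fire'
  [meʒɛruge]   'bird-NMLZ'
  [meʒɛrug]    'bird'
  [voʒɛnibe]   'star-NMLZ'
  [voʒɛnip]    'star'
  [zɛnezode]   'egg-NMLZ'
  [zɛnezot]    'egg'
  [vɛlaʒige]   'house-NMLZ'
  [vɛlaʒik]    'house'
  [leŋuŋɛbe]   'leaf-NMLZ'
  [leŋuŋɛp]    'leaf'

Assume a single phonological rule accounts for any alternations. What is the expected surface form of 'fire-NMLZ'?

In [vɛlaʒige] and [vɛlaʒik] the final segment of 'house' alternates: [g] ~ [k].
If /g/ were underlying and a rule turned it into [k] in isolation, 'bird' would also alternate; but it has [g] in both [meʒɛruge] and [meʒɛrug].
The alternation reflects intervocalic voicing: voiceless stops become voiced between vowels. /k/ is underlying.
The one attested form of 'fire', [valevɔk], shows underlying /valevɔk/. Applying the same rule between vowels gives [valevɔge].

[valevɔge]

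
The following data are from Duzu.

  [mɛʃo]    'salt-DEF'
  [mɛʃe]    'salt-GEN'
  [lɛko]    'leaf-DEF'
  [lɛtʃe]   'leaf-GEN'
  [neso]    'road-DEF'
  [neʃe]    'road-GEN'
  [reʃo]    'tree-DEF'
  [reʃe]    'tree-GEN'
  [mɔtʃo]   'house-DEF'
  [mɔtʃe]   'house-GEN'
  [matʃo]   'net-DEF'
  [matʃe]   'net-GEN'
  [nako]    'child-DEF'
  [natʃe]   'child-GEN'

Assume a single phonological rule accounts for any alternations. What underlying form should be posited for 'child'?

'child' shows [k] ~ [tʃ] at the end of the stem ([nako] vs [natʃe]).
But 'net' keeps [tʃ] in both environments ([matʃo], [matʃe]), so there is no rule changing /tʃ/ to [k] before the DEF suffix.
The alternation reflects palatalization before a front vowel: /k/ and /s/ become palato-alveolar [tʃ] and [ʃ] before a front vowel. /k/ is underlying.

/nak/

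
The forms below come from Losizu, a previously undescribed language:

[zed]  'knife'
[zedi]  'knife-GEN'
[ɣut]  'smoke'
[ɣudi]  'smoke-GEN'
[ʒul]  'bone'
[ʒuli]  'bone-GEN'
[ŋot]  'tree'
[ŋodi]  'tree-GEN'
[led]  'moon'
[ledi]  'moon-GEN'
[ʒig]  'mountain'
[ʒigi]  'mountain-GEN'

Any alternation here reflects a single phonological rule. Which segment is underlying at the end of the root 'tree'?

/t/

'tree' shows [t] ~ [d] at the end of the stem ([ŋot] vs [ŋodi]).
Compare 'knife', with invariant [d] in [zed] and [zedi]: an analysis with underlying /d/ and a rule producing [t] in isolation would wrongly predict alternation here too.
The underlying segment must be /t/; voiceless stops become voiced between vowels, yielding [d] there.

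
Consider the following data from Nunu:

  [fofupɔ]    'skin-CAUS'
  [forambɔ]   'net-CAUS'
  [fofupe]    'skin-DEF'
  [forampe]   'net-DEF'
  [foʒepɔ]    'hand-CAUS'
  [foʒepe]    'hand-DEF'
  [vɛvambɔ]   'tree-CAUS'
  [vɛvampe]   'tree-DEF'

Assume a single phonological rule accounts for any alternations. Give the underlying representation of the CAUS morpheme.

/-bɔ/

The CAUS suffix surfaces as [-bɔ] and [-pɔ], depending on the final segment of the stem.
By contrast the DEF suffix keeps its initial [p] throughout — that segment must be underlying.
So the underlying form is /-bɔ/, and voiced stops become voiceless after a vowel.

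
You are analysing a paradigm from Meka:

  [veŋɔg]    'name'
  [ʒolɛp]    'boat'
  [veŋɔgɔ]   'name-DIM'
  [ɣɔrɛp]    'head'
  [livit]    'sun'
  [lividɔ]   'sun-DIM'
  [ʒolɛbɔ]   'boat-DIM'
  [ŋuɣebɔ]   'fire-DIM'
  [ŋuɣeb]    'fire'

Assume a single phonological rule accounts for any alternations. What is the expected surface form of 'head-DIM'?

'boat' shows [p] ~ [b] at the end of the stem ([ʒolɛp] vs [ʒolɛbɔ]).
But 'fire' keeps [b] in both environments ([ŋuɣeb], [ŋuɣebɔ]), so there is no rule changing /b/ to [p] in isolation.
The underlying segment must be /p/; voiceless stops become voiced between vowels, yielding [b] there.
From [ɣɔrɛp] the stem 'head' is /ɣɔrɛp/; between vowels this yields [ɣɔrɛbɔ].

[ɣɔrɛbɔ]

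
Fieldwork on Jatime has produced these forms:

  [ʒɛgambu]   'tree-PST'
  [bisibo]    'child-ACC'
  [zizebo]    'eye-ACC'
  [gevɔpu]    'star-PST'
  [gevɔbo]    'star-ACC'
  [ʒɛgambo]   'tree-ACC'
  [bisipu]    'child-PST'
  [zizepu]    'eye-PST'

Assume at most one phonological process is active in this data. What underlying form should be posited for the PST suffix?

The PST morpheme has two allomorphs, [-bu] and [-pu].
The ACC suffix, which begins with [b], is invariant after every stem; so [b] is not altered by any rule here.
So the underlying form is /-pu/, and voiceless stops become voiced after a nasal.

/-pu/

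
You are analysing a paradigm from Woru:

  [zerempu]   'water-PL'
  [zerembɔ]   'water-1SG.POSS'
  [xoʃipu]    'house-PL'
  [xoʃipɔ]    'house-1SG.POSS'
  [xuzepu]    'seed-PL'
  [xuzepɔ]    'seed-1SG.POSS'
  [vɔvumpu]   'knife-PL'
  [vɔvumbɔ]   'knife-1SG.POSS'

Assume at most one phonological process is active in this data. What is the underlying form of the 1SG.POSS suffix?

The 1SG.POSS suffix surfaces as [-bɔ] and [-pɔ], depending on the final segment of the stem.
By contrast the PL suffix keeps its initial [p] throughout — that segment must be underlying.
The 1SG.POSS suffix is therefore /-bɔ/ underlyingly, with post-vocalic devoicing: voiced stops become voiceless after a vowel.

/-bɔ/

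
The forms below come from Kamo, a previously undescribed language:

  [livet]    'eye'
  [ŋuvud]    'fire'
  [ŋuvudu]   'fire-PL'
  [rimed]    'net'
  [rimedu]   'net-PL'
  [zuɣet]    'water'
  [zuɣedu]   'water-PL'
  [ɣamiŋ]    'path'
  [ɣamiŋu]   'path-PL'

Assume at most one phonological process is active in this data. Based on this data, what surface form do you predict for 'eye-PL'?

[livedu]

The stem for 'water' ends in [t] in [zuɣet] but [d] in [zuɣedu].
Compare 'net', with invariant [d] in [rimed] and [rimedu]: an analysis with underlying /d/ and a rule producing [t] in isolation would wrongly predict alternation here too.
The underlying segment must be /t/; voiceless stops become voiced between vowels, yielding [d] there.
From [livet] the stem 'eye' is /livet/; between vowels this yields [livedu].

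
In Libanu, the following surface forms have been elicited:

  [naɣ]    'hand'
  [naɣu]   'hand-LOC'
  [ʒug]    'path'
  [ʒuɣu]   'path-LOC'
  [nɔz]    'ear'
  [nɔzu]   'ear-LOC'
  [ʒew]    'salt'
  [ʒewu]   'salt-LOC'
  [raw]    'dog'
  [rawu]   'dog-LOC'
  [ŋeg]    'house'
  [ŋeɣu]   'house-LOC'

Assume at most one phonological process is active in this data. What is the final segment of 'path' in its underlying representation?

/g/

'path' shows [g] ~ [ɣ] at the end of the stem ([ʒug] vs [ʒuɣu]).
Compare 'hand', with invariant [ɣ] in [naɣ] and [naɣu]: an analysis with underlying /ɣ/ and a rule producing [g] in isolation would wrongly predict alternation here too.
Therefore /g/ is basic and [ɣ] is derived by intervocalic spirantization (voiced stops become fricatives between vowels).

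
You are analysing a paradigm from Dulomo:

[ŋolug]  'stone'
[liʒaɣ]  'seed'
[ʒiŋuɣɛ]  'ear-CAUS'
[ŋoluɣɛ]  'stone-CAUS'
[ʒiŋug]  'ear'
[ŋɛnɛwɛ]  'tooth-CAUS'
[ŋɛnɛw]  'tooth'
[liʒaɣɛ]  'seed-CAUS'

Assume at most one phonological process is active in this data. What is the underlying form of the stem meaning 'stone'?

/ŋolug/

The stem for 'stone' ends in [g] in [ŋolug] but [ɣ] in [ŋoluɣɛ].
If /ɣ/ were underlying and a rule turned it into [g] in isolation, 'seed' would also alternate; but it has [ɣ] in both [liʒaɣ] and [liʒaɣɛ].
The underlying segment must be /g/; voiced stops become fricatives between vowels, yielding [ɣ] there.
Hence 'stone' is /ŋolug/ underlyingly.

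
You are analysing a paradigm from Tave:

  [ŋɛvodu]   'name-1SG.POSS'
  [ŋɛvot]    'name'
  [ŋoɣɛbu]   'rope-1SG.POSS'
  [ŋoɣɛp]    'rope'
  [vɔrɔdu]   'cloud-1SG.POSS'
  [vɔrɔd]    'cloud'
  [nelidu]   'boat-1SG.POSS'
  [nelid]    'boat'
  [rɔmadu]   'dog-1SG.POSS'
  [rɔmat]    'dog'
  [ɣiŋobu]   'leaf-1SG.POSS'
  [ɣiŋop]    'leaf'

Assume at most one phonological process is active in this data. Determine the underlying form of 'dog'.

'dog' shows [d] ~ [t] at the end of the stem ([rɔmadu] vs [rɔmat]).
The stem 'cloud' ([vɔrɔdu], [vɔrɔd]) shows [d] unchanged in both environments, so [d] cannot be basic with [t] derived in isolation.
The underlying segment must be /t/; voiceless stops become voiced between vowels, yielding [d] there.

/rɔmat/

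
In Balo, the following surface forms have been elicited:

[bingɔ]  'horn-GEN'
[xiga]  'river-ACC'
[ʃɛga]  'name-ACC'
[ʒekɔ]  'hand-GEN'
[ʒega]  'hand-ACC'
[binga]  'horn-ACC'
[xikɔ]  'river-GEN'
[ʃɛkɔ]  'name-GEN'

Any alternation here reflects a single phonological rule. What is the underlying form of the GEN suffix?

/-kɔ/

The GEN morpheme has two allomorphs, [-gɔ] and [-kɔ].
The ACC suffix, which begins with [g], is invariant after every stem; so [g] is not altered by any rule here.
The GEN suffix is therefore /-kɔ/ underlyingly, with post-nasal voicing: voiceless stops become voiced after a nasal.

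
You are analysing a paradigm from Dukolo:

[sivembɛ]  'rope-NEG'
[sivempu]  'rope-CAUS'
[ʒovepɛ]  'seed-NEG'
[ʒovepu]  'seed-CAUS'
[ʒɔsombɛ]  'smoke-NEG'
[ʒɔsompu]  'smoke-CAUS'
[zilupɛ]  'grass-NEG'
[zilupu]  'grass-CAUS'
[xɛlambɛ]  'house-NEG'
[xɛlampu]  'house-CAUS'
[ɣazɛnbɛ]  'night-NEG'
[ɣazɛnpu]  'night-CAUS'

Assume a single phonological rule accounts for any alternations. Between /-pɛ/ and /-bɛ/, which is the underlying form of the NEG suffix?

/-bɛ/

The NEG suffix surfaces as [-bɛ] and [-pɛ], depending on the final segment of the stem.
By contrast the CAUS suffix keeps its initial [p] throughout — that segment must be underlying.
The NEG suffix is therefore /-bɛ/ underlyingly, with post-vocalic devoicing: voiced stops become voiceless after a vowel.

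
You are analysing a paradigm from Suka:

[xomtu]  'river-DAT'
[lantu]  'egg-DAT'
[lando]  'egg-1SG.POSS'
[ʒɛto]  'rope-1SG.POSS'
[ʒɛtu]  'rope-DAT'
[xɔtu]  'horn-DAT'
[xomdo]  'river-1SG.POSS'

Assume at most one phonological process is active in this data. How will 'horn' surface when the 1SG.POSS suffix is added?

[xɔto]

The 1SG.POSS suffix surfaces as [-do] and [-to], depending on the final segment of the stem.
By contrast the DAT suffix keeps its initial [t] throughout — that segment must be underlying.
The 1SG.POSS suffix is therefore /-do/ underlyingly, with post-vocalic devoicing: voiced stops become voiceless after a vowel.
After 'horn', which ends in a vowel, the suffix surfaces as [-to], giving [xɔto].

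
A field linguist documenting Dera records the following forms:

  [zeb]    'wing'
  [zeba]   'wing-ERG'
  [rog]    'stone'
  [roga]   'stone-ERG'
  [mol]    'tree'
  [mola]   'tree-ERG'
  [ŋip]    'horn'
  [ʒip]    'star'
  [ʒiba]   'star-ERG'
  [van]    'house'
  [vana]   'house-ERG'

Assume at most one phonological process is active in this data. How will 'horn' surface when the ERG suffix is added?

'star' shows [p] ~ [b] at the end of the stem ([ʒip] vs [ʒiba]).
The stem 'wing' ([zeb], [zeba]) shows [b] unchanged in both environments, so [b] cannot be basic with [p] derived in isolation.
The alternation reflects intervocalic voicing: voiceless stops become voiced between vowels. /p/ is underlying.
From [ŋip] the stem 'horn' is /ŋip/; between vowels this yields [ŋiba].

[ŋiba]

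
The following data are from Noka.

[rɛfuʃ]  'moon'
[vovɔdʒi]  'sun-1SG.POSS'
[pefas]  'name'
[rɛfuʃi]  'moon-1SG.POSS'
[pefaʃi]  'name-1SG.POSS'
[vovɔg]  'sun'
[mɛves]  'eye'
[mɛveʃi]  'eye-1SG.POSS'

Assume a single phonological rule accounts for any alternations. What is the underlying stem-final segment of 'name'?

/s/

The root 'name' surfaces as [pefaʃi] and [pefas], with a stem-final [ʃ] ~ [s] alternation.
If /ʃ/ were underlying and a rule turned it into [s] in isolation, 'moon' would also alternate; but it has [ʃ] in both [rɛfuʃi] and [rɛfuʃ].
Therefore /s/ is basic and [ʃ] is derived by palatalization before a front vowel (/g/ and /s/ become palato-alveolar [dʒ] and [ʃ] before a front vowel).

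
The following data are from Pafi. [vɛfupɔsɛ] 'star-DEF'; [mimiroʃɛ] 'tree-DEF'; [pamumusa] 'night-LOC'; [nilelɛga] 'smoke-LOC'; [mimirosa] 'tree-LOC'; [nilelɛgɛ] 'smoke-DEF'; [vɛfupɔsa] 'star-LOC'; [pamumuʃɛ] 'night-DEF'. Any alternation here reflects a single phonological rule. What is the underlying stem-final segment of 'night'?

/ʃ/

In [pamumuʃɛ] and [pamumusa] the final segment of 'night' alternates: [ʃ] ~ [s].
But 'star' keeps [s] in both environments ([vɛfupɔsɛ], [vɛfupɔsa]), so there is no rule changing /s/ to [ʃ] before the DEF suffix.
Therefore /ʃ/ is basic and [s] is derived by depalatalization (palato-alveolar /ʃ/ becomes [s] when no front vowel follows).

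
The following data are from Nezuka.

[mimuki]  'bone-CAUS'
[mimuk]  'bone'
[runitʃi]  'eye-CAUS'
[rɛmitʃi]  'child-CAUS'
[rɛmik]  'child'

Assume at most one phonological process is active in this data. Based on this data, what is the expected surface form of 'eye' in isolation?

The stem for 'child' ends in [tʃ] in [rɛmitʃi] but [k] in [rɛmik].
Compare 'bone', with invariant [k] in [mimuki] and [mimuk]: an analysis with underlying /k/ and a rule producing [tʃ] before the CAUS suffix would wrongly predict alternation here too.
The underlying segment must be /tʃ/; palato-alveolar /tʃ/ becomes [k] when no front vowel follows, yielding [k] there.
From [runitʃi] the stem 'eye' is /runitʃ/; when no front vowel follows this yields [runik].

[runik]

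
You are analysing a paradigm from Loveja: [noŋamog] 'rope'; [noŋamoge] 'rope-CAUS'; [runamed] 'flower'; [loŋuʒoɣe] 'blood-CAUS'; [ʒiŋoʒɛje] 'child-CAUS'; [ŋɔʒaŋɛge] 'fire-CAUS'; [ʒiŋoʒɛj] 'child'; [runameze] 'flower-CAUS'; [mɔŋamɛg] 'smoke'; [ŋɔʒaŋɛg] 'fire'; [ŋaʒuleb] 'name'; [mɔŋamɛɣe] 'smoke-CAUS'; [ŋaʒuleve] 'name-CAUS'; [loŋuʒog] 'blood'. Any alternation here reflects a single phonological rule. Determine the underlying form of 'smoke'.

/mɔŋamɛɣ/

'smoke' shows [g] ~ [ɣ] at the end of the stem ([mɔŋamɛg] vs [mɔŋamɛɣe]).
If /g/ were underlying and a rule turned it into [ɣ] before the CAUS suffix, 'fire' would also alternate; but it has [g] in both [ŋɔʒaŋɛg] and [ŋɔʒaŋɛge].
So /ɣ/ is underlying, and a rule of word-final hardening — voiced fricatives become stops word-finally — gives [g].
So 'smoke' = /mɔŋamɛɣ/.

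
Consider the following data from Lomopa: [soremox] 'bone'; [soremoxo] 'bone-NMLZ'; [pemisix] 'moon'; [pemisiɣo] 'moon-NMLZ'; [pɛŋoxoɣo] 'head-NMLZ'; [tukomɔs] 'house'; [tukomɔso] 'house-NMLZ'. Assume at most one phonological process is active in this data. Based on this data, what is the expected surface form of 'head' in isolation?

[pɛŋoxox]

In [pemisix] and [pemisiɣo] the final segment of 'moon' alternates: [x] ~ [ɣ].
If /x/ were underlying and a rule turned it into [ɣ] before the NMLZ suffix, 'bone' would also alternate; but it has [x] in both [soremox] and [soremoxo].
The alternation reflects word-final obstruent devoicing: voiced obstruents become voiceless word-finally. /ɣ/ is underlying.
The one attested form of 'head', [pɛŋoxoɣo], shows underlying /pɛŋoxoɣ/. Applying the same rule word-finally gives [pɛŋoxox].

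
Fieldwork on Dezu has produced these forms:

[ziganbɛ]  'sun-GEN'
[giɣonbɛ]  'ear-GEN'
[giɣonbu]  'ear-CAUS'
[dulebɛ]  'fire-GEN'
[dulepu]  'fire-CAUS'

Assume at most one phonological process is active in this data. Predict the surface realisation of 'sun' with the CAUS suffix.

[ziganbu]

The CAUS morpheme has two allomorphs, [-bu] and [-pu].
By contrast the GEN suffix keeps its initial [b] throughout — that segment must be underlying.
So the underlying form is /-pu/, and voiceless stops become voiced after a nasal.
After 'sun', which ends in a nasal, the suffix surfaces as [-bu], giving [ziganbu].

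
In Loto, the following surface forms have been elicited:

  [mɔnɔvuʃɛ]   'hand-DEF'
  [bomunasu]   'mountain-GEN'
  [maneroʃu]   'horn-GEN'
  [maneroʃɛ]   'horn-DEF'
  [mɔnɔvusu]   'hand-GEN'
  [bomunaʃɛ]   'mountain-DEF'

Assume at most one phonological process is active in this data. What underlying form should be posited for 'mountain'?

/bomunas/

In [bomunaʃɛ] and [bomunasu] the final segment of 'mountain' alternates: [ʃ] ~ [s].
The stem 'horn' ([maneroʃɛ], [maneroʃu]) shows [ʃ] unchanged in both environments, so [ʃ] cannot be basic with [s] derived before the GEN suffix.
So /s/ is underlying, and a rule of palatalization before a front vowel — /s/ becomes palato-alveolar [ʃ] before a front vowel — gives [ʃ].
Hence 'mountain' is /bomunas/ underlyingly.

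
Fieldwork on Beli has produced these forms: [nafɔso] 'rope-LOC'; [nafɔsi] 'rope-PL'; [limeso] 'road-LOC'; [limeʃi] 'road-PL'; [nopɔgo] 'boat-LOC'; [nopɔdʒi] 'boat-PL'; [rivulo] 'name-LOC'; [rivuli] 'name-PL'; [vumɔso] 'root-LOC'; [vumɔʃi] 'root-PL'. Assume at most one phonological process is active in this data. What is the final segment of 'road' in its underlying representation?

'road' shows [s] ~ [ʃ] at the end of the stem ([limeso] vs [limeʃi]).
Compare 'rope', with invariant [s] in [nafɔso] and [nafɔsi]: an analysis with underlying /s/ and a rule producing [ʃ] before the PL suffix would wrongly predict alternation here too.
The alternation reflects depalatalization: palato-alveolar /dʒ/ and /ʃ/ become [g] and [s] when no front vowel follows. /ʃ/ is underlying.

/ʃ/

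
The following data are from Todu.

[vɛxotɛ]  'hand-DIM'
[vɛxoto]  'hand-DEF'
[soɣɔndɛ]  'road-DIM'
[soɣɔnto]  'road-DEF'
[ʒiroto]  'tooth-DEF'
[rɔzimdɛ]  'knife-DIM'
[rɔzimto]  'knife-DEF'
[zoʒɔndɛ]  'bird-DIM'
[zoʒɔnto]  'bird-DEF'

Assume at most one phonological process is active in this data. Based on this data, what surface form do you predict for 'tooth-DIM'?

The DIM suffix surfaces as [-dɛ] and [-tɛ], depending on the final segment of the stem.
The DEF suffix, which begins with [t], is invariant after every stem; so [t] is not altered by any rule here.
The DIM suffix is therefore /-dɛ/ underlyingly, with post-vocalic devoicing: voiced stops become voiceless after a vowel.
After 'tooth', which ends in a vowel, the suffix surfaces as [-tɛ], giving [ʒirotɛ].

[ʒirotɛ]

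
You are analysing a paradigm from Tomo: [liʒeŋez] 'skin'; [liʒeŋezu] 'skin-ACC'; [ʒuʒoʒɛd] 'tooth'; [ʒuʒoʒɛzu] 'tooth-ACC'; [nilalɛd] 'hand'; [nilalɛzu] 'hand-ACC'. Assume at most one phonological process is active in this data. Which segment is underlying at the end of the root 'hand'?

/d/

The root 'hand' surfaces as [nilalɛd] and [nilalɛzu], with a stem-final [d] ~ [z] alternation.
Compare 'skin', with invariant [z] in [liʒeŋez] and [liʒeŋezu]: an analysis with underlying /z/ and a rule producing [d] in isolation would wrongly predict alternation here too.
So /d/ is underlying, and a rule of intervocalic spirantization — voiced stops become fricatives between vowels — gives [z].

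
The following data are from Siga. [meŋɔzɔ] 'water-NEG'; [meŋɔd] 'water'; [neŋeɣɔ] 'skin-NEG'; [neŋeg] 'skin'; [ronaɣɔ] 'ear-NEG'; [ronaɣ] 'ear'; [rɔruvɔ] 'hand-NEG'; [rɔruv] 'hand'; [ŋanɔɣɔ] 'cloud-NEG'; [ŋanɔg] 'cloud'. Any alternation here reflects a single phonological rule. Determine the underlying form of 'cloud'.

In [ŋanɔɣɔ] and [ŋanɔg] the final segment of 'cloud' alternates: [ɣ] ~ [g].
But 'ear' keeps [ɣ] in both environments ([ronaɣɔ], [ronaɣ]), so there is no rule changing /ɣ/ to [g] in isolation.
So /g/ is underlying, and a rule of intervocalic spirantization — voiced stops become fricatives between vowels — gives [ɣ].

/ŋanɔg/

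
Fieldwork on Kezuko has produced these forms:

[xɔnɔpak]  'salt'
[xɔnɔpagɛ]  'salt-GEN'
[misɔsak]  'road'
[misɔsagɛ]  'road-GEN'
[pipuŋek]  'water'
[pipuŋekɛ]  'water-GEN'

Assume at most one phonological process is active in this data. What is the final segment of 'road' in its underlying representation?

'road' shows [k] ~ [g] at the end of the stem ([misɔsak] vs [misɔsagɛ]).
The stem 'water' ([pipuŋek], [pipuŋekɛ]) shows [k] unchanged in both environments, so [k] cannot be basic with [g] derived before the GEN suffix.
The underlying segment must be /g/; voiced obstruents become voiceless word-finally, yielding [k] there.

/g/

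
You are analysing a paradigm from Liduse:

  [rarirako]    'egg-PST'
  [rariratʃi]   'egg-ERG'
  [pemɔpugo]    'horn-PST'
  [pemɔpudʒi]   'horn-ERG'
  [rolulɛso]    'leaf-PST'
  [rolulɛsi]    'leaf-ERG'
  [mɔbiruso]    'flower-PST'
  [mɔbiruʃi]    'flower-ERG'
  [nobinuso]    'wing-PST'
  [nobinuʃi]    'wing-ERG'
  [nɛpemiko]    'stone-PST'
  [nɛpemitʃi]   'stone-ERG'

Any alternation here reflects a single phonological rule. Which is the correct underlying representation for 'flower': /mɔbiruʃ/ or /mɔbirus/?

/mɔbiruʃ/

The root 'flower' surfaces as [mɔbiruso] and [mɔbiruʃi], with a stem-final [s] ~ [ʃ] alternation.
The stem 'leaf' ([rolulɛso], [rolulɛsi]) shows [s] unchanged in both environments, so [s] cannot be basic with [ʃ] derived before the ERG suffix.
So /ʃ/ is underlying, and a rule of depalatalization — palato-alveolar /tʃ/, /dʒ/ and /ʃ/ become [k], [g] and [s] when no front vowel follows — gives [s].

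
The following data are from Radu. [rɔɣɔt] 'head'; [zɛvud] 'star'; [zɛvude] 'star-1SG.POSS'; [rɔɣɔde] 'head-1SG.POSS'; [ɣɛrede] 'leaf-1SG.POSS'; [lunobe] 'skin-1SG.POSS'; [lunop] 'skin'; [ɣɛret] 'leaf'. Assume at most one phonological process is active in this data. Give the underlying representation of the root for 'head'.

'head' shows [t] ~ [d] at the end of the stem ([rɔɣɔt] vs [rɔɣɔde]).
If /d/ were underlying and a rule turned it into [t] in isolation, 'star' would also alternate; but it has [d] in both [zɛvud] and [zɛvude].
Therefore /t/ is basic and [d] is derived by intervocalic voicing (voiceless stops become voiced between vowels).

/rɔɣɔt/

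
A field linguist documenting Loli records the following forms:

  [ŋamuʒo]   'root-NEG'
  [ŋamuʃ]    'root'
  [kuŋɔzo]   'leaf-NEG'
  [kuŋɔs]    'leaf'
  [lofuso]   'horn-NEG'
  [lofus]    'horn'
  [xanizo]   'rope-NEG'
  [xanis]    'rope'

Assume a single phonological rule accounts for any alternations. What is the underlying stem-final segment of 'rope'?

/z/

The root 'rope' surfaces as [xanizo] and [xanis], with a stem-final [z] ~ [s] alternation.
The stem 'horn' ([lofuso], [lofus]) shows [s] unchanged in both environments, so [s] cannot be basic with [z] derived before the NEG suffix.
The alternation reflects word-final obstruent devoicing: voiced obstruents become voiceless word-finally. /z/ is underlying.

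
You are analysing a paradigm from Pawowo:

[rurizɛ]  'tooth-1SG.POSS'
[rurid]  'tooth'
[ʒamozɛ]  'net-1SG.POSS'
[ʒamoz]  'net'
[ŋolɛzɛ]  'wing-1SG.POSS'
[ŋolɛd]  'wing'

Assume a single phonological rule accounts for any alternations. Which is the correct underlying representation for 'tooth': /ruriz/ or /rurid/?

The stem for 'tooth' ends in [z] in [rurizɛ] but [d] in [rurid].
But 'net' keeps [z] in both environments ([ʒamozɛ], [ʒamoz]), so there is no rule changing /z/ to [d] in isolation.
The alternation reflects intervocalic spirantization: voiced stops become fricatives between vowels. /d/ is underlying.

/rurid/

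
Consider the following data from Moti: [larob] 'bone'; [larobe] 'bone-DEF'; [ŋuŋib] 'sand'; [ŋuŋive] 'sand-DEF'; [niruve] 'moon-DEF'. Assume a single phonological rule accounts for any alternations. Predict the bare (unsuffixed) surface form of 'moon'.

'sand' shows [v] ~ [b] at the end of the stem ([ŋuŋive] vs [ŋuŋib]).
Compare 'bone', with invariant [b] in [larobe] and [larob]: an analysis with underlying /b/ and a rule producing [v] before the DEF suffix would wrongly predict alternation here too.
So /v/ is underlying, and a rule of word-final hardening — voiced fricatives become stops word-finally — gives [b].
The one attested form of 'moon', [niruve], shows underlying /niruv/. Applying the same rule word-finally gives [nirub].

[nirub]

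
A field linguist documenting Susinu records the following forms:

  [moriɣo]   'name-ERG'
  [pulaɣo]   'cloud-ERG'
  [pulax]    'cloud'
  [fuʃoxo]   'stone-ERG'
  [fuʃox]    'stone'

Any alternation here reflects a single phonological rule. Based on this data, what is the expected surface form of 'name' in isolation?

The root 'cloud' surfaces as [pulaɣo] and [pulax], with a stem-final [ɣ] ~ [x] alternation.
Compare 'stone', with invariant [x] in [fuʃoxo] and [fuʃox]: an analysis with underlying /x/ and a rule producing [ɣ] before the ERG suffix would wrongly predict alternation here too.
Therefore /ɣ/ is basic and [x] is derived by word-final obstruent devoicing (voiced obstruents become voiceless word-finally).
The one attested form of 'name', [moriɣo], shows underlying /moriɣ/. Applying the same rule word-finally gives [morix].

[morix]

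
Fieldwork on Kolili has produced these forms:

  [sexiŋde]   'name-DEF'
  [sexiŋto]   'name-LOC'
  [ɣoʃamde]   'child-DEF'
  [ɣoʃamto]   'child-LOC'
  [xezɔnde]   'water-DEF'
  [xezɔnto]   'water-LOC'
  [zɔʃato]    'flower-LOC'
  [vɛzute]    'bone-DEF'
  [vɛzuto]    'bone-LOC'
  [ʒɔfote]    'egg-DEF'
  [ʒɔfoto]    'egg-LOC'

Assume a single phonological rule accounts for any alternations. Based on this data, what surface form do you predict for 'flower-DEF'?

The DEF suffix surfaces as [-de] and [-te], depending on the final segment of the stem.
The LOC suffix, which begins with [t], is invariant after every stem; so [t] is not altered by any rule here.
So the underlying form is /-de/, and voiced stops become voiceless after a vowel.
After 'flower', which ends in a vowel, the suffix surfaces as [-te], giving [zɔʃate].

[zɔʃate]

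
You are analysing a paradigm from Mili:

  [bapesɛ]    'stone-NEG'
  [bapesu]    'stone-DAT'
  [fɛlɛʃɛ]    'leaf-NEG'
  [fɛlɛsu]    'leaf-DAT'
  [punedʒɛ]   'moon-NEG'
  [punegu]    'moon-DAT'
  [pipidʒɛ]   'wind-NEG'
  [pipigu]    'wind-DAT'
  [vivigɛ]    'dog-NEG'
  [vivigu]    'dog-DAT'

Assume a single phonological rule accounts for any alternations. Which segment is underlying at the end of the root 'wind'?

The stem for 'wind' ends in [dʒ] in [pipidʒɛ] but [g] in [pipigu].
Compare 'dog', with invariant [g] in [vivigɛ] and [vivigu]: an analysis with underlying /g/ and a rule producing [dʒ] before the NEG suffix would wrongly predict alternation here too.
So /dʒ/ is underlying, and a rule of depalatalization — palato-alveolar /dʒ/ and /ʃ/ become [g] and [s] when no front vowel follows — gives [g].

/dʒ/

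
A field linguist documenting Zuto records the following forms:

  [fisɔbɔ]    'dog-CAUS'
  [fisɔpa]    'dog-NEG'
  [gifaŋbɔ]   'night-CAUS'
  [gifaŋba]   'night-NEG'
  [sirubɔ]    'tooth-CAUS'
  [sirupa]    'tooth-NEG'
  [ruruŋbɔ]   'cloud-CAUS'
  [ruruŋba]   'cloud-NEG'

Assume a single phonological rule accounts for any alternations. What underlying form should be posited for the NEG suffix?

The NEG morpheme has two allomorphs, [-ba] and [-pa].
The CAUS suffix, which begins with [b], is invariant after every stem; so [b] is not altered by any rule here.
The NEG suffix is therefore /-pa/ underlyingly, with post-nasal voicing: voiceless stops become voiced after a nasal.

/-pa/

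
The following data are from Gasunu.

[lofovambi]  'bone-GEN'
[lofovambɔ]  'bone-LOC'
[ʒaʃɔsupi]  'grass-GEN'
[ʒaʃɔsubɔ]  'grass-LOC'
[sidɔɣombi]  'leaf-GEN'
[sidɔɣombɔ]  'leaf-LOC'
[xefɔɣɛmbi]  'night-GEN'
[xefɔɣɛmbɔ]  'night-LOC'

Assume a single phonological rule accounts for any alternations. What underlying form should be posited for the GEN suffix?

The GEN morpheme has two allomorphs, [-bi] and [-pi].
By contrast the LOC suffix keeps its initial [b] throughout — that segment must be underlying.
So the underlying form is /-pi/, and voiceless stops become voiced after a nasal.

/-pi/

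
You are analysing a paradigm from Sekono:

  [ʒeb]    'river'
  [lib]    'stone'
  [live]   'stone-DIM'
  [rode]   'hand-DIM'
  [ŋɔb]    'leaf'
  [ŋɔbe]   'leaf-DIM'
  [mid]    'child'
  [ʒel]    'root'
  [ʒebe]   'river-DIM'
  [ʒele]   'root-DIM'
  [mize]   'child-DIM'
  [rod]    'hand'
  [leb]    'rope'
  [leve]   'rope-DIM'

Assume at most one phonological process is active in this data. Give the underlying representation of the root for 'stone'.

/liv/

In [live] and [lib] the final segment of 'stone' alternates: [v] ~ [b].
If /b/ were underlying and a rule turned it into [v] before the DIM suffix, 'leaf' would also alternate; but it has [b] in both [ŋɔbe] and [ŋɔb].
The alternation reflects word-final hardening: voiced fricatives become stops word-finally. /v/ is underlying.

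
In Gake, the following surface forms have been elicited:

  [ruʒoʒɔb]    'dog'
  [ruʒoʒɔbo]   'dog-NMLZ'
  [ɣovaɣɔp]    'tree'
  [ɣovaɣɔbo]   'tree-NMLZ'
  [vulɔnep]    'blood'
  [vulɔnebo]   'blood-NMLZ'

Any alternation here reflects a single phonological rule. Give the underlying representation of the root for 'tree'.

'tree' shows [p] ~ [b] at the end of the stem ([ɣovaɣɔp] vs [ɣovaɣɔbo]).
But 'dog' keeps [b] in both environments ([ruʒoʒɔb], [ruʒoʒɔbo]), so there is no rule changing /b/ to [p] in isolation.
The alternation reflects intervocalic voicing: voiceless stops become voiced between vowels. /p/ is underlying.
Hence 'tree' is /ɣovaɣɔp/ underlyingly.

/ɣovaɣɔp/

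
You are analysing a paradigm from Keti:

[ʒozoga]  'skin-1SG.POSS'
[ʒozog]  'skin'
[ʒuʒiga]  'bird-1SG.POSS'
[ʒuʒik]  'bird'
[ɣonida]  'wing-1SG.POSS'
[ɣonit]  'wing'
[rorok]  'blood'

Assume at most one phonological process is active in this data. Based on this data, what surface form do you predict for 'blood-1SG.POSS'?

[roroga]

'bird' shows [g] ~ [k] at the end of the stem ([ʒuʒiga] vs [ʒuʒik]).
But 'skin' keeps [g] in both environments ([ʒozoga], [ʒozog]), so there is no rule changing /g/ to [k] in isolation.
So /k/ is underlying, and a rule of intervocalic voicing — voiceless stops become voiced between vowels — gives [g].
From [rorok] the stem 'blood' is /rorok/; between vowels this yields [roroga].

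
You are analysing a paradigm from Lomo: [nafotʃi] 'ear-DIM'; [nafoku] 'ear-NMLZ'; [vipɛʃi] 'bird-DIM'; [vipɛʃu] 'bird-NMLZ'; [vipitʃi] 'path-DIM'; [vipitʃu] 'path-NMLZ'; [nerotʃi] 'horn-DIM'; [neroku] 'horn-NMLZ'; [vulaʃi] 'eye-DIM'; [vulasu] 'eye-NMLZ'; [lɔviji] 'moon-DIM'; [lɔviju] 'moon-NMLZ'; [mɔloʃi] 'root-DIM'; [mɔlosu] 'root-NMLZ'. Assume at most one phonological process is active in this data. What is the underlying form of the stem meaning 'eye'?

In [vulaʃi] and [vulasu] the final segment of 'eye' alternates: [ʃ] ~ [s].
Compare 'bird', with invariant [ʃ] in [vipɛʃi] and [vipɛʃu]: an analysis with underlying /ʃ/ and a rule producing [s] before the NMLZ suffix would wrongly predict alternation here too.
Therefore /s/ is basic and [ʃ] is derived by palatalization before a front vowel (/k/ and /s/ become palato-alveolar [tʃ] and [ʃ] before a front vowel).
Hence 'eye' is /vulas/ underlyingly.

/vulas/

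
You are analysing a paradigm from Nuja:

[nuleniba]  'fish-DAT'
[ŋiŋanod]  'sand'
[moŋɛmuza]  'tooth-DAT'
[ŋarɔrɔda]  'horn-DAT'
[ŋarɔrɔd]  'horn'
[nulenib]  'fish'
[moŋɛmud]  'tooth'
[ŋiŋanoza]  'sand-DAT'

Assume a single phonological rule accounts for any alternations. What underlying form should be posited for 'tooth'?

/moŋɛmuz/

The stem for 'tooth' ends in [z] in [moŋɛmuza] but [d] in [moŋɛmud].
The stem 'horn' ([ŋarɔrɔda], [ŋarɔrɔd]) shows [d] unchanged in both environments, so [d] cannot be basic with [z] derived before the DAT suffix.
Therefore /z/ is basic and [d] is derived by word-final hardening (voiced fricatives become stops word-finally).
Hence 'tooth' is /moŋɛmuz/ underlyingly.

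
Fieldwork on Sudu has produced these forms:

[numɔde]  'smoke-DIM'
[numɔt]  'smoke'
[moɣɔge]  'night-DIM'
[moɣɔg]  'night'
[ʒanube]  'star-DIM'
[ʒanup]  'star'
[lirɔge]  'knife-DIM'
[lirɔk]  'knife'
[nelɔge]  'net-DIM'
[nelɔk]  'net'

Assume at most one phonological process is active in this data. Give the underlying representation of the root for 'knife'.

The stem for 'knife' ends in [g] in [lirɔge] but [k] in [lirɔk].
Compare 'night', with invariant [g] in [moɣɔge] and [moɣɔg]: an analysis with underlying /g/ and a rule producing [k] in isolation would wrongly predict alternation here too.
The alternation reflects intervocalic voicing: voiceless stops become voiced between vowels. /k/ is underlying.

/lirɔk/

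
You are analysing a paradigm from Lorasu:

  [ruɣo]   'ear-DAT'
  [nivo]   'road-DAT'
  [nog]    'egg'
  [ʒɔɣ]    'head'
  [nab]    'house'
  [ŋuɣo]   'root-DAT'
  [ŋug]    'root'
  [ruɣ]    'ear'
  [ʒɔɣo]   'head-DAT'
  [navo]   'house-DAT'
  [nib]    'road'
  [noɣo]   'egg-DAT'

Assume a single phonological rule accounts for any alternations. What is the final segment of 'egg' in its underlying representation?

In [nog] and [noɣo] the final segment of 'egg' alternates: [g] ~ [ɣ].
But 'ear' keeps [ɣ] in both environments ([ruɣ], [ruɣo]), so there is no rule changing /ɣ/ to [g] in isolation.
So /g/ is underlying, and a rule of intervocalic spirantization — voiced stops become fricatives between vowels — gives [ɣ].

/g/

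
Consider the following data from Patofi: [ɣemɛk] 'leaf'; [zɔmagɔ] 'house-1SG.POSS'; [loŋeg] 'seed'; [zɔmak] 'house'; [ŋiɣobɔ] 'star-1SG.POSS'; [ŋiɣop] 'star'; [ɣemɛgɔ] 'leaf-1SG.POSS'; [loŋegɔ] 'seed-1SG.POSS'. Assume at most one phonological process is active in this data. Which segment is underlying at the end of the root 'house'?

/k/

'house' shows [g] ~ [k] at the end of the stem ([zɔmagɔ] vs [zɔmak]).
If /g/ were underlying and a rule turned it into [k] in isolation, 'seed' would also alternate; but it has [g] in both [loŋegɔ] and [loŋeg].
The underlying segment must be /k/; voiceless stops become voiced between vowels, yielding [g] there.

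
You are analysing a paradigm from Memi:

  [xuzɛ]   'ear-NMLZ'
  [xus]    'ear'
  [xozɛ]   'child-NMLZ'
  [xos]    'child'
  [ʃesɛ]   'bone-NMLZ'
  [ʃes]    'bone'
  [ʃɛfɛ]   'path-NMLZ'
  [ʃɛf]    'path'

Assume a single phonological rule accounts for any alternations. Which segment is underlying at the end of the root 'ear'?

'ear' shows [z] ~ [s] at the end of the stem ([xuzɛ] vs [xus]).
But 'bone' keeps [s] in both environments ([ʃesɛ], [ʃes]), so there is no rule changing /s/ to [z] before the NMLZ suffix.
So /z/ is underlying, and a rule of word-final obstruent devoicing — voiced obstruents become voiceless word-finally — gives [s].

/z/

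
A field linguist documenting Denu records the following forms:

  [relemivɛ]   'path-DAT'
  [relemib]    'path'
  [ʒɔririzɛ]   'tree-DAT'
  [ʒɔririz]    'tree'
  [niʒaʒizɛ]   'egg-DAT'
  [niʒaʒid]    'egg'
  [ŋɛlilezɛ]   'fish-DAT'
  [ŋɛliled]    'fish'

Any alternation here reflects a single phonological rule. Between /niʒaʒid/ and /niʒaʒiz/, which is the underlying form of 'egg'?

/niʒaʒid/

The root 'egg' surfaces as [niʒaʒizɛ] and [niʒaʒid], with a stem-final [z] ~ [d] alternation.
Compare 'tree', with invariant [z] in [ʒɔririzɛ] and [ʒɔririz]: an analysis with underlying /z/ and a rule producing [d] in isolation would wrongly predict alternation here too.
The alternation reflects intervocalic spirantization: voiced stops become fricatives between vowels. /d/ is underlying.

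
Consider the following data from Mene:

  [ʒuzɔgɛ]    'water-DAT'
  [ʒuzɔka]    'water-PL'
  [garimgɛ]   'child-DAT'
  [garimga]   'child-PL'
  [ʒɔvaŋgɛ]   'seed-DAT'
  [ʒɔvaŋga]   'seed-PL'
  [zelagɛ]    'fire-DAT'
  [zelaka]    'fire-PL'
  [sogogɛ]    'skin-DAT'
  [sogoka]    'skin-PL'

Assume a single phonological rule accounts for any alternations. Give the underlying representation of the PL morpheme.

The PL suffix surfaces as [-ga] and [-ka], depending on the final segment of the stem.
By contrast the DAT suffix keeps its initial [g] throughout — that segment must be underlying.
The PL suffix is therefore /-ka/ underlyingly, with post-nasal voicing: voiceless stops become voiced after a nasal.

/-ka/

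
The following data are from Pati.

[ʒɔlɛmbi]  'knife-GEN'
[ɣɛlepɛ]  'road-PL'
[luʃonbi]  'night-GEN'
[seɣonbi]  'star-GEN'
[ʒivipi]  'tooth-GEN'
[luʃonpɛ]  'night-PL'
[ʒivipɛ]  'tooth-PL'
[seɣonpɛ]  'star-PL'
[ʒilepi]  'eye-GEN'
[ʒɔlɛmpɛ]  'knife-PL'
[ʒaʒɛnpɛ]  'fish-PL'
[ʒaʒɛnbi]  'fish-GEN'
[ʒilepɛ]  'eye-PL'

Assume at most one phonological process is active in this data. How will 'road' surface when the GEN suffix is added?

The GEN suffix surfaces as [-bi] and [-pi], depending on the final segment of the stem.
The PL suffix, which begins with [p], is invariant after every stem; so [p] is not altered by any rule here.
The GEN suffix is therefore /-bi/ underlyingly, with post-vocalic devoicing: voiced stops become voiceless after a vowel.
After 'road', which ends in a vowel, the suffix surfaces as [-pi], giving [ɣɛlepi].

[ɣɛlepi]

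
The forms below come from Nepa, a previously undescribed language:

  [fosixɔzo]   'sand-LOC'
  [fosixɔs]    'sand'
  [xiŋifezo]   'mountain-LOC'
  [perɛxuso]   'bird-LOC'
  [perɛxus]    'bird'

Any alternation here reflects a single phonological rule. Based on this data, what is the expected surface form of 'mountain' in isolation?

'sand' shows [z] ~ [s] at the end of the stem ([fosixɔzo] vs [fosixɔs]).
But 'bird' keeps [s] in both environments ([perɛxuso], [perɛxus]), so there is no rule changing /s/ to [z] before the LOC suffix.
Therefore /z/ is basic and [s] is derived by word-final obstruent devoicing (voiced obstruents become voiceless word-finally).
From [xiŋifezo] the stem 'mountain' is /xiŋifez/; word-finally this yields [xiŋifes].

[xiŋifes]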